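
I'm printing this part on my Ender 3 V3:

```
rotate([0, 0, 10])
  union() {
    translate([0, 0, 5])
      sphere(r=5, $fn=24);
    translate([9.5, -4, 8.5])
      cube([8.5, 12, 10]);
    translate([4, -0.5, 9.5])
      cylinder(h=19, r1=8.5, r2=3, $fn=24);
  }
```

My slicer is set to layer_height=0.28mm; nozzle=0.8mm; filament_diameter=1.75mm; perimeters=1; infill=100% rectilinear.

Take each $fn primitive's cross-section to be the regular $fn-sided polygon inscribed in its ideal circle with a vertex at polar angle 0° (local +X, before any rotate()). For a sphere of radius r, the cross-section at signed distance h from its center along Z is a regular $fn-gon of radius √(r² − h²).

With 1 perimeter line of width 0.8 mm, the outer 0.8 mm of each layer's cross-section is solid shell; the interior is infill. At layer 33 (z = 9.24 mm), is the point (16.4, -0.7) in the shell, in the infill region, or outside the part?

shell

At z = 9.24 mm: the r=5 sphere slices to a regular 24-gon of circumradius 2.650 (√(r²−h²) with h=4.24 from center); the cube at (9.5, -4) (footprint 8.5×12) is included at this height; the cone at (4, -0.5) is not intersected at this z (z outside [9.5, 28.5]); Taking the union: the 2 present regions are separate (no shared area or edge), so areas and boundary lengths simply add and each stays a separate island — 2 connected regions; (rotated 10° about Z; rotation is an isometry so areas/perimeters/island counts are preserved). Overall, the cross-section has 2 separate islands. Undo the 10° rotation: the query point maps to (16.029, -3.537) in the un-rotated model frame. The nearest boundary edge runs (18.00, -4.00)→(9.50, -4.00); distance from the point to it = 0.46 mm. (Shell/infill is judged within the island containing the point — the largest one.) The point is inside the cross-section, 0.46 mm from the nearest boundary — within the 0.8 mm shell band (1 × 0.8).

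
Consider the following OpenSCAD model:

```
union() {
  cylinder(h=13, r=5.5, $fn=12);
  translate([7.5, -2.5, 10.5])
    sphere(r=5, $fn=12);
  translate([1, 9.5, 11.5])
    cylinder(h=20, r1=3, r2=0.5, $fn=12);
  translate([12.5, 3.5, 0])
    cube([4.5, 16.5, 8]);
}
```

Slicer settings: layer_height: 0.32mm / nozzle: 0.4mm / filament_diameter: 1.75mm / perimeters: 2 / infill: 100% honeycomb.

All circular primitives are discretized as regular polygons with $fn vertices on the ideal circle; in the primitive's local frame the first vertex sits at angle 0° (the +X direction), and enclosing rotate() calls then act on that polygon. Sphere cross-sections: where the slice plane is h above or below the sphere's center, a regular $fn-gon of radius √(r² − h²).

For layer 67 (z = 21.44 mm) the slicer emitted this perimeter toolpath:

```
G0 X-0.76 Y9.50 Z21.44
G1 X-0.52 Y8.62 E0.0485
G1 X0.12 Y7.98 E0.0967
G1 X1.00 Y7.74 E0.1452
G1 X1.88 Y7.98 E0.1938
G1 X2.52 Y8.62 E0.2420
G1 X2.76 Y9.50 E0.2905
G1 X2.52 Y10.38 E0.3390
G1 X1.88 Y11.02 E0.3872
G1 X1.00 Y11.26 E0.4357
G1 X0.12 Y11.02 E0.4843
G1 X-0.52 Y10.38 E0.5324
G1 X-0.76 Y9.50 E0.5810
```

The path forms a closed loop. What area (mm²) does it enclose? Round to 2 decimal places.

9.27 mm²

Apply the shoelace formula to the sequence of (X, Y) vertices; enclosed area = 9.27 mm².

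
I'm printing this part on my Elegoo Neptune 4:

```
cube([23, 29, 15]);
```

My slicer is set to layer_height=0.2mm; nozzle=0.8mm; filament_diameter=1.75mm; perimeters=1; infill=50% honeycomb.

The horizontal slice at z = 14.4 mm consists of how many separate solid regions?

At z = 14.4 mm: the cube (footprint 23×29) is included at this height. The result has 1 disconnected region.

1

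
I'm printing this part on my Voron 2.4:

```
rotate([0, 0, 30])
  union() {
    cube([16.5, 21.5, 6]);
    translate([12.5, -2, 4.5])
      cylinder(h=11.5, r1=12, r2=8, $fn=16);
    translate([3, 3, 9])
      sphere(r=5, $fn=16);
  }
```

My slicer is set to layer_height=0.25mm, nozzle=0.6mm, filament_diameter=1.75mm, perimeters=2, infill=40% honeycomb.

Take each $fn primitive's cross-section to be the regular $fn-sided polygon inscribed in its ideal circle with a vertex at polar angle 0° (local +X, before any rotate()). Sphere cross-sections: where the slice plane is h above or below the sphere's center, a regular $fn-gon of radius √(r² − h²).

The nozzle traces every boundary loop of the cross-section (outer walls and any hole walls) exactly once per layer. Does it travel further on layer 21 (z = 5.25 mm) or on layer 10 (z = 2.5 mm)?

Layer 21 (z = 5.25): the cube is present — its section is the full 16.5×21.5 rectangle (perimeter 76.00 mm); the cone at (12.5, -2) contributes a regular 16-gon of circumradius 11.739 (interpolated between r1=12 and r2=8 at t=0.065) (perimeter = 2·16·11.739·sin(180°/16) = 73.29 mm); the sphere at (3, 3): section is a regular 16-gon, circumradius = √(r²−h²) = √(5²−3.75²) = 3.307 (perimeter = 2·16·3.307·sin(180°/16) = 20.65 mm); Merging all regions: the regions partially overlap (shared area 152.78 mm²), so the edge portions inside another operand are dropped and the merged outline is re-measured after clipping — boundary = 104.72 mm; (whole slice rotated 30° about Z — lengths, areas and connectivity unchanged). So its perimeter = 104.72 mm. Layer 10 (z = 2.5): the cube is present — its section is the full 16.5×21.5 rectangle (perimeter 76.00 mm); the cone at (12.5, -2) is absent (z outside [4.5, 16]); the sphere at (3, 3) is not intersected at this z (|z−center|=6.500 > r=5); Combining (union): only the 16.5×21.5 cube is present, so the union is just that shape — boundary = 76.00 mm; (whole slice rotated 30° about Z — lengths, areas and connectivity unchanged). So its perimeter = 76.00 mm. Layer 21 is larger (104.72 vs 76.00 mm).

layer 21 (z = 5.25 mm)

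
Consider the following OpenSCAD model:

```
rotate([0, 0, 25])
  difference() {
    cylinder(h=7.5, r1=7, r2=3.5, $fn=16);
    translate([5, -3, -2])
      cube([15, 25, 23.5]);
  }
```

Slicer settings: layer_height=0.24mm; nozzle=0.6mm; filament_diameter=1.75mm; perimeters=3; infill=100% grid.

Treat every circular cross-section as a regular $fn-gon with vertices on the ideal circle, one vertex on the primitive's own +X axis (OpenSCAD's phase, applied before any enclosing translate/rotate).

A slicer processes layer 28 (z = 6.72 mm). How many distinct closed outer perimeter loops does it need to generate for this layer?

At z = 6.72 mm: the cone contributes a regular 16-gon of circumradius 3.864 (interpolated between r1=7 and r2=3.5 at t=0.896); the cube at (5, -3) (footprint 15×25) is included at this height; Taking the first minus the rest: starting from the cone, the 15×25 cube at (5, -3) misses the remaining region (no effect) — 1 connected region; (rotated 25° about Z; rotation is an isometry so areas/perimeters/island counts are preserved). The result has 1 disconnected region.

1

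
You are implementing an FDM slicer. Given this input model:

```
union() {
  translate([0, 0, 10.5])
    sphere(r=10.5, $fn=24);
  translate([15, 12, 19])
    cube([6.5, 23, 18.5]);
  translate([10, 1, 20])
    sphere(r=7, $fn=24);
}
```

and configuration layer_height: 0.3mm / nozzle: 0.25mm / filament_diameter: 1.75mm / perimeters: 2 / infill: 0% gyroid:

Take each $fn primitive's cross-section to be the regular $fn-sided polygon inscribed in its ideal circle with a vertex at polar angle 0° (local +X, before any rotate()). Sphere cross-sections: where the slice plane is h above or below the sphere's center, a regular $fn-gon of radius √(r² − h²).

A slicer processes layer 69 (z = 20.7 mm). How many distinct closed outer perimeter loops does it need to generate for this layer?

3

At z = 20.7 mm: the r=10.5 sphere slices to a regular 24-gon of circumradius 2.492 (√(r²−h²) with h=10.2 from center); the cube at (15, 12) is present — its section is the full 6.5×23 rectangle; the r=7 sphere at (10, 1) slices to a regular 24-gon of circumradius 6.965 (√(r²−h²) with h=0.7 from center); Combining (union): the 3 present regions are separate (no shared area or edge), so areas and boundary lengths simply add and each stays a separate island — 3 connected regions. The result has 3 disconnected regions.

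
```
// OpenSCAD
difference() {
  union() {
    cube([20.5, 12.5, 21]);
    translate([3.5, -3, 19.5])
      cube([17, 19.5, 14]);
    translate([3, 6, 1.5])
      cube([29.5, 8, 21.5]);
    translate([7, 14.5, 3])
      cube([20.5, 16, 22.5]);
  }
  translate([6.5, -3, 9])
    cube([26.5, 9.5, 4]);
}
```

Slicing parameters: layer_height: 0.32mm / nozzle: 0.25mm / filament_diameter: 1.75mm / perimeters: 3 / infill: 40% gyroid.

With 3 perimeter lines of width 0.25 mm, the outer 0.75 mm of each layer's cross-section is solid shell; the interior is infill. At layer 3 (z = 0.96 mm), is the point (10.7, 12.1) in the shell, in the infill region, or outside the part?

At z = 0.96 mm: the 20.5×12.5 cube contributes its full rectangle; the cube at (3.5, -3) is absent (z outside [19.5, 33.5]); the cube at (3, 6) does not reach this height (z outside [1.5, 23]); the cube at (7, 14.5) does not reach this height (z outside [3, 25.5]); Taking the union: only the 20.5×12.5 cube is present, so the union is just that shape — 1 connected region; the cube at (6.5, -3) does not reach this height (z outside [9, 13]); After the difference (first − rest): none of the subtracted shapes is present at this height, so that combined region is unchanged — 1 connected region. Overall, the cross-section is a single solid region. The nearest boundary edge runs (20.50, 12.50)→(0.00, 12.50); distance from the point to it = 0.40 mm. The point is inside the cross-section, 0.40 mm from the nearest boundary — within the 0.75 mm shell band (3 × 0.25).

shell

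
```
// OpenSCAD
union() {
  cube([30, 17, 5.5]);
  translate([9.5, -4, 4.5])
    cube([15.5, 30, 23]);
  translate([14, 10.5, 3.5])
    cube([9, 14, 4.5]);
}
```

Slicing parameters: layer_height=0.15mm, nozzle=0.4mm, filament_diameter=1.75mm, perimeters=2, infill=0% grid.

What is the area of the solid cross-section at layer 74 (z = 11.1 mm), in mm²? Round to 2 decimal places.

At z = 11.1 mm: the cube does not reach this height (z outside [0, 5.5]); the cube at (9.5, -4) is present — its section is the full 15.5×30 rectangle (area 465.00 mm²); the cube at (14, 10.5) is absent (z outside [3.5, 8]); Merging all regions: only the 15.5×30 cube at (9.5, -4) is present, so the union is just that shape — area = 465.00 mm². Overall, the cross-section is a single solid region. Net area = 465.00 mm².

465.00 mm²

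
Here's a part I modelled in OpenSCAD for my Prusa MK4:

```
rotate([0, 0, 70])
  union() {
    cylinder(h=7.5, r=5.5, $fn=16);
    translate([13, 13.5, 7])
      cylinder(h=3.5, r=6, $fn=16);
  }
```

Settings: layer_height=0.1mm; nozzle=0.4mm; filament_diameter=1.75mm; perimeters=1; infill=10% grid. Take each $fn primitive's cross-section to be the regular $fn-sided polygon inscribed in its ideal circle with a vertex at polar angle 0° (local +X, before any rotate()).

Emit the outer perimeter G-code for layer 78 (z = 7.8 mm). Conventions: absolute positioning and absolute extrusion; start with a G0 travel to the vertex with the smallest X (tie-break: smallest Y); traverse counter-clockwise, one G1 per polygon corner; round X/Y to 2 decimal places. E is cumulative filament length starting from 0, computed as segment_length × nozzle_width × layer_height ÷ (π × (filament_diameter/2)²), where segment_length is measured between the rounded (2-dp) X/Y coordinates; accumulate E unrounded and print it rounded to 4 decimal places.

G0 X-14.23 Y16.57 Z7.80
G1 X-13.68 Y14.30 E0.0388
G1 X-12.29 Y12.41 E0.0779
G1 X-10.29 Y11.20 E0.1167
G1 X-7.98 Y10.84 E0.1556
G1 X-5.70 Y11.40 E0.1947
G1 X-3.82 Y12.78 E0.2334
G1 X-2.60 Y14.78 E0.2724
G1 X-2.25 Y17.09 E0.3113
G1 X-2.80 Y19.37 E0.3503
G1 X-4.19 Y21.26 E0.3893
G1 X-6.19 Y22.47 E0.4281
G1 X-8.50 Y22.83 E0.4670
G1 X-10.78 Y22.27 E0.5061
G1 X-12.66 Y20.89 E0.5449
G1 X-13.88 Y18.89 E0.5838
G1 X-14.23 Y16.57 E0.6228

At z = 7.8 mm: the cylinder is not intersected at this z (z outside [0, 7.5]); the cylinder at (13, 13.5): section is a regular 16-gon, circumradius r=6; Taking the union: only the r=6 cylinder at (13, 13.5) is present, so the union is just that shape — 1 connected region; (rotated 70° about Z; rotation is an isometry so areas/perimeters/island counts are preserved). The outline is a single polygon with 16 vertices. Extrusion per mm of travel: 0.4 × 0.1 / (π × 0.875²) = 0.016630. Accumulating E over each segment gives final E = 0.6228.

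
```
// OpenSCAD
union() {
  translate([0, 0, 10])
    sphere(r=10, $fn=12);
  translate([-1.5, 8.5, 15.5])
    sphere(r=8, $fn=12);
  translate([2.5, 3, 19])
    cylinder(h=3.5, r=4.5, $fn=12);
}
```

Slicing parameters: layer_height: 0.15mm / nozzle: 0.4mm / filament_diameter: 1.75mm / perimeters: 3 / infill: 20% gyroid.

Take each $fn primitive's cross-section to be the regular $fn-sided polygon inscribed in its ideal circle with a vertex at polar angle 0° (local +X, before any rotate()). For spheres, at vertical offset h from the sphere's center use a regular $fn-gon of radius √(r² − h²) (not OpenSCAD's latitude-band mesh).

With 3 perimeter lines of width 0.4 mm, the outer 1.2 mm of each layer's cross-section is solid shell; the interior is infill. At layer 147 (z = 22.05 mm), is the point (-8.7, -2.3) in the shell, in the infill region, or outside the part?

outside

At z = 22.05 mm: the sphere is not intersected at this z (|z−center|=12.050 > r=10); the sphere at (-1.5, 8.5): section is a regular 12-gon, circumradius = √(r²−h²) = √(8²−6.55²) = 4.593; the cylinder at (2.5, 3): section is a regular 12-gon, circumradius r=4.5; Merging all regions: the regions partially overlap (shared area 8.19 mm²), so overlapping operands fuse into one piece — 1 connected region. Overall, the cross-section is a single solid region. The nearest boundary edge runs (0.25, -0.90)→(-1.40, 0.75); distance from the point to it = 7.91 mm. The point is not inside any of the regions above, so it lies outside the cross-section (7.91 mm from the nearest boundary).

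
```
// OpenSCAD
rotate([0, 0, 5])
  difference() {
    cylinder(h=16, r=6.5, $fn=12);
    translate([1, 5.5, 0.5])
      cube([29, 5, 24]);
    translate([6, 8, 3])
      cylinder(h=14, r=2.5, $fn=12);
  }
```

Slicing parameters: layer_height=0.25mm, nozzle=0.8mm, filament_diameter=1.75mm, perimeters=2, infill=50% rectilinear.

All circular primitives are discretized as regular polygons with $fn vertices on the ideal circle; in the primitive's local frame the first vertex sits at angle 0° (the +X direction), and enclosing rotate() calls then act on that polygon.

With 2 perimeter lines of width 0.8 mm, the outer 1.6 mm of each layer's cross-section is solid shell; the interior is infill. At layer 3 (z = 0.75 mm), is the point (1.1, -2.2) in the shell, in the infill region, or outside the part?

At z = 0.75 mm: the r=6.5 cylinder contributes a regular 12-gon of circumradius 6.5; the cube at (1, 5.5) is present — its section is the full 29×5 rectangle; the cylinder at (6, 8) does not reach this height (z outside [3, 17]); After the difference (first − rest): starting from the r=6.5 cylinder, the 29×5 cube at (1, 5.5) partially overlaps it — only the 0.98 mm² overlap (of its 145.00 mm²) is removed, clipping the outline — 1 connected region; (whole slice rotated 5° about Z — lengths, areas and connectivity unchanged). Overall, the cross-section is a single solid region. Undo the 5° rotation: the query point maps to (0.904, -2.287) in the un-rotated model frame. The nearest boundary edge runs (3.25, -5.63)→(-0.00, -6.50); distance from the point to it = 3.83 mm. The point is inside the cross-section and 3.83 mm from the nearest boundary — more than the 1.6 mm shell width (2 × 0.8), so it's in the infill interior.

infill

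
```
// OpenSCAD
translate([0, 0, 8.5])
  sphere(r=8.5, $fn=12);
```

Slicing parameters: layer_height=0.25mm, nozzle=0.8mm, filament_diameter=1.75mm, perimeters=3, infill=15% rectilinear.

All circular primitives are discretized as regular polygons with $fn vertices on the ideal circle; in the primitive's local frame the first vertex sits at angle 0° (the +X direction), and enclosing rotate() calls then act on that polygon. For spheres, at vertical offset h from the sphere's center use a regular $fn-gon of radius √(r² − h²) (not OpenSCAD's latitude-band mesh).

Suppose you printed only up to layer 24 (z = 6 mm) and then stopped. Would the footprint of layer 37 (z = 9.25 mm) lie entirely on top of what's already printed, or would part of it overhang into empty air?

part overhangs

Compare the two slices. At z = 6: the sphere: section is a regular 12-gon, circumradius = √(r²−h²) = √(8.5²−2.5²) = 8.124 (area = (12/2)·8.124²·sin(360°/12) = 198.00 mm²). At z = 9.25: the r=8.5 sphere slices to a regular 12-gon of circumradius 8.467 (√(r²−h²) with h=0.75 from center) (area = (12/2)·8.467²·sin(360°/12) = 215.06 mm²). Checking containment: at z = 9.25 the cross-section extends beyond the z = 6 cross-section by about 17.06 mm².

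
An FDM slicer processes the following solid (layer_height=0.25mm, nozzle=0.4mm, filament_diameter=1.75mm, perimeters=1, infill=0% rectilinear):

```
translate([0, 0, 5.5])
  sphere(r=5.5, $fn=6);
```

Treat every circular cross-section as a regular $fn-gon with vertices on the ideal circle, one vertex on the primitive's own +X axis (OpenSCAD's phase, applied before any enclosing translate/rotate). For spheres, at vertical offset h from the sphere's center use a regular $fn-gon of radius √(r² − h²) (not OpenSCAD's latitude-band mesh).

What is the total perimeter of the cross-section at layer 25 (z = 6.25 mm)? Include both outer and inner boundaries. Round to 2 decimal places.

32.69 mm

At z = 6.25 mm: the r=5.5 sphere slices to a regular 6-gon of circumradius 5.449 (√(r²−h²) with h=0.75 from center) (perimeter = 2·6·5.449·sin(180°/6) = 32.69 mm). Overall, the cross-section is a single solid region. Total boundary length (outer) = 32.69 mm.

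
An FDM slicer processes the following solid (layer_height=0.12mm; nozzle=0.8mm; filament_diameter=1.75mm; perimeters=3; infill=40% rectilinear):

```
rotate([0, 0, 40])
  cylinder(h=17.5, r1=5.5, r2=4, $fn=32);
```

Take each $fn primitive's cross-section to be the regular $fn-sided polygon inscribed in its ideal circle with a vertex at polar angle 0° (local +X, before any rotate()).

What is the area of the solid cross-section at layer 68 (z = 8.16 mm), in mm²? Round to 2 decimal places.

At z = 8.16 mm: the cone (r1=5.5→r2=4) has section circumradius 4.801 here — a regular 32-gon (area = (32/2)·4.801²·sin(360°/32) = 71.94 mm²); (rotated 40° about Z; rotation is an isometry so areas/perimeters/island counts are preserved). Overall, the cross-section is a single solid region. Net area = 71.94 mm².

71.94 mm²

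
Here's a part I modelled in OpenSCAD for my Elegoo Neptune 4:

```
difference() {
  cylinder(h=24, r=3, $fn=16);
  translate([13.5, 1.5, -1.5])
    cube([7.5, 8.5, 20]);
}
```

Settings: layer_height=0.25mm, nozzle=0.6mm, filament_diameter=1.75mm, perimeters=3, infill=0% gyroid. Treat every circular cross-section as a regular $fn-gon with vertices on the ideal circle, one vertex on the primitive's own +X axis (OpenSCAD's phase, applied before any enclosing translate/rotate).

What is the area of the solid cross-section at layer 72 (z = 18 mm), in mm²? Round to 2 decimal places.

At z = 18 mm: the r=3 cylinder contributes a regular 16-gon of circumradius 3 (area = (16/2)·3.000²·sin(360°/16) = 27.55 mm²); the cube at (13.5, 1.5) is present — its section is the full 7.5×8.5 rectangle (area 63.75 mm²); Taking the first minus the rest: starting from the r=3 cylinder (27.55 mm²), the 7.5×8.5 cube at (13.5, 1.5) misses the remaining region (no effect) — area = 27.55 mm². Overall, the cross-section is a single solid region. Net area = 27.55 mm².

27.55 mm²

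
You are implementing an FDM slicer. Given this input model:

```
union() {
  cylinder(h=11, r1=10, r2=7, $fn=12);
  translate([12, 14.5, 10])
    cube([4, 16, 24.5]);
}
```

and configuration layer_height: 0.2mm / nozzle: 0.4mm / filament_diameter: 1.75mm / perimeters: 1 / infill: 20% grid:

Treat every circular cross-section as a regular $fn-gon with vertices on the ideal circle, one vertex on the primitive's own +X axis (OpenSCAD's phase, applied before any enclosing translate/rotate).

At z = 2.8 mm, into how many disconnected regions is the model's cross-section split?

At z = 2.8 mm: the cone: at t=0.255 of its height the radius interpolates to r₁+(r₂−r₁)t = 9.236, giving a regular 12-gon of that circumradius; the cube at (12, 14.5) is absent (z outside [10, 34.5]); Taking the union: only the cone is present, so the union is just that shape — 1 connected region. The result has 1 disconnected region.

1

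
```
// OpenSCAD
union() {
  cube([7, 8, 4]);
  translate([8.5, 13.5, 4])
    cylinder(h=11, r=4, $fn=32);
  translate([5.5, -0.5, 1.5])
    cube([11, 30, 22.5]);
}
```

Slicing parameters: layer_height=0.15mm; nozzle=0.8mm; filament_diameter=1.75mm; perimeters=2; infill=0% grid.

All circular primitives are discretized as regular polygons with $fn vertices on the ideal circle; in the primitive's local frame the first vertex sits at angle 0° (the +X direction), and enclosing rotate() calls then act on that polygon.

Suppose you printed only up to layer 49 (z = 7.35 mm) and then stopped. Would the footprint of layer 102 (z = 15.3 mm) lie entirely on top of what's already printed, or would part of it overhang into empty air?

Compare the two slices. At z = 7.35: the cube is not intersected at this z (z outside [0, 4]); the r=4 cylinder at (8.5, 13.5) gives a regular 32-gon of circumradius 4 (constant along its height) (area = (32/2)·4.000²·sin(360°/32) = 49.94 mm²); the 11×30 cube at (5.5, -0.5) contributes its full rectangle (area 330.00 mm²); Taking the union: the regions partially overlap — summed areas 379.94 mm² minus the doubly-counted overlap 46.39 mm² gives 333.55 mm² — area = 333.55 mm². At z = 15.3: the cube is not intersected at this z (z outside [0, 4]); the cylinder at (8.5, 13.5) is absent (z outside [4, 15]); the cube at (5.5, -0.5) is present — its section is the full 11×30 rectangle (area 330.00 mm²); Taking the union: only the 11×30 cube at (5.5, -0.5) is present, so the union is just that shape — area = 330.00 mm². Checking containment: the cross-section at z = 15.3 is a subset of the cross-section at z = 7.35.

entirely on top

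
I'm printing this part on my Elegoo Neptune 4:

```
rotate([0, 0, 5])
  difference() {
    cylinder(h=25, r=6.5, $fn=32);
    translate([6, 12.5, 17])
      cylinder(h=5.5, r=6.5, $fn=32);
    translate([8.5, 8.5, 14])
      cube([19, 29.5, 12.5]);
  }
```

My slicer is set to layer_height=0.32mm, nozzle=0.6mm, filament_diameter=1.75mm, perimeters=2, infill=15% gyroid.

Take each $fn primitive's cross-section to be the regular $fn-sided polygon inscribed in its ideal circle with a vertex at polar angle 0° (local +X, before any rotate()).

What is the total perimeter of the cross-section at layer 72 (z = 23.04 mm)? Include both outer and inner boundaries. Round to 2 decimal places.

At z = 23.04 mm: the cylinder: section is a regular 32-gon, circumradius r=6.5 (perimeter = 2·32·6.500·sin(180°/32) = 40.78 mm); the cylinder at (6, 12.5) does not reach this height (z outside [17, 22.5]); the cube at (8.5, 8.5) is present — its section is the full 19×29.5 rectangle (perimeter 97.00 mm); After the difference (first − rest): starting from the r=6.5 cylinder, the 19×29.5 cube at (8.5, 8.5) misses the remaining region (no effect) — boundary = 40.78 mm; (whole slice rotated 5° about Z — lengths, areas and connectivity unchanged). Overall, the cross-section is a single solid region. Total boundary length (outer) = 40.78 mm.

40.78 mm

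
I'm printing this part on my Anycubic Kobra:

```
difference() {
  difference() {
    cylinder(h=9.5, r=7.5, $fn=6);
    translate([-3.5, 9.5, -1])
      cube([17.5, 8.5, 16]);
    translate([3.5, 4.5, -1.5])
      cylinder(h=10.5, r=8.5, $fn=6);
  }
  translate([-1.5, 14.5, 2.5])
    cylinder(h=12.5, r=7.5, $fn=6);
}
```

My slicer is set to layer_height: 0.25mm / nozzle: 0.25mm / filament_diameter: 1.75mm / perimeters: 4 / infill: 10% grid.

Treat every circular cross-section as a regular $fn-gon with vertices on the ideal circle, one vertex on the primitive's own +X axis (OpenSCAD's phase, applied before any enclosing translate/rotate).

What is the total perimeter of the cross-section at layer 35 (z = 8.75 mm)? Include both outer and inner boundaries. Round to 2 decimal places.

39.29 mm

At z = 8.75 mm: the r=7.5 cylinder gives a regular 6-gon of circumradius 7.5 (constant along its height) (perimeter = 2·6·7.500·sin(180°/6) = 45.00 mm); the 17.5×8.5 cube at (-3.5, 9.5) contributes its full rectangle (perimeter 52.00 mm); the r=8.5 cylinder at (3.5, 4.5) contributes a regular 6-gon of circumradius 8.5 (perimeter = 2·6·8.500·sin(180°/6) = 51.00 mm); Subtracting the remaining from the first: starting from the r=7.5 cylinder, the 17.5×8.5 cube at (-3.5, 9.5) misses the remaining region (no effect); the r=8.5 cylinder at (3.5, 4.5) partially overlaps it — only the 85.42 mm² overlap (of its 187.71 mm²) is removed, clipping the outline — boundary = 39.29 mm; the r=7.5 cylinder at (-1.5, 14.5) contributes a regular 6-gon of circumradius 7.5 (perimeter = 2·6·7.500·sin(180°/6) = 45.00 mm); Taking the first minus the rest: starting from that combined region, the r=7.5 cylinder at (-1.5, 14.5) misses the remaining region (no effect) — boundary = 39.29 mm. Overall, the cross-section is a single solid region. Total boundary length (outer) = 39.29 mm.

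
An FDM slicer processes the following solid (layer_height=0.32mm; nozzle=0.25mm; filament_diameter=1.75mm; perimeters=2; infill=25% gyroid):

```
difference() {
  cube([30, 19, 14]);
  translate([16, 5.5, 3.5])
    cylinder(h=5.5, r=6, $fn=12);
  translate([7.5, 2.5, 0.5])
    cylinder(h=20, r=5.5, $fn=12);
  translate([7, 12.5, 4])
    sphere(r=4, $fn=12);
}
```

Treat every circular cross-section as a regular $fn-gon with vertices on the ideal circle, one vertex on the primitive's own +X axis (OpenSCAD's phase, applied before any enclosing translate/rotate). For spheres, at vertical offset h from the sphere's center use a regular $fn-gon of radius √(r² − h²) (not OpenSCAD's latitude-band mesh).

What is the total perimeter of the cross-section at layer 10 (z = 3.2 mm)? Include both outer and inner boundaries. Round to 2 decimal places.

At z = 3.2 mm: the cube is present — its section is the full 30×19 rectangle (perimeter 98.00 mm); the cylinder at (16, 5.5) is not intersected at this z (z outside [3.5, 9]); the r=5.5 cylinder at (7.5, 2.5) contributes a regular 12-gon of circumradius 5.5 (perimeter = 2·12·5.500·sin(180°/12) = 34.16 mm); the r=4 sphere at (7, 12.5) contributes a regular 12-gon of circumradius √(4²−0.8²) = 3.919 (perimeter = 2·12·3.919·sin(180°/12) = 24.34 mm); Subtracting the remaining from the first: starting from the 30×19 cube, the r=5.5 cylinder at (7.5, 2.5) partially overlaps it — only the 71.20 mm² overlap (of its 90.75 mm²) is removed, clipping the outline; the r=4 sphere at (7, 12.5) lies wholly inside it (removes its full 46.08 mm² and its 24.34 mm outline becomes a hole wall) — boundary (outer + 1 inner loop) = 134.94 mm. Overall, the cross-section is one region with 1 hole. Total boundary length (outer + inner) = 134.94 mm.

134.94 mm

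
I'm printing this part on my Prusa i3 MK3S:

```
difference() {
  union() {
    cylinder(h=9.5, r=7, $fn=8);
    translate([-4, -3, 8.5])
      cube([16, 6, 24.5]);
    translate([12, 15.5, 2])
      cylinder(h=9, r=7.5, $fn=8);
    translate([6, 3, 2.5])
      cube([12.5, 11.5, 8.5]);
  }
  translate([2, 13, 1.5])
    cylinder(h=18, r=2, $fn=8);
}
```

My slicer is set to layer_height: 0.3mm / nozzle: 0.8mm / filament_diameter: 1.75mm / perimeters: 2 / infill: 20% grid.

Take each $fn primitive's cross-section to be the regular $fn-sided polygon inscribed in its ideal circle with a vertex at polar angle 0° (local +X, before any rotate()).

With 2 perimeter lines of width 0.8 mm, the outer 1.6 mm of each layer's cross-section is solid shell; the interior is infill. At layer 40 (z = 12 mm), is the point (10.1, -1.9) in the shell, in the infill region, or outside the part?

shell

At z = 12 mm: the cylinder does not reach this height (z outside [0, 9.5]); the cube at (-4, -3) (footprint 16×6) is included at this height; the cylinder at (12, 15.5) is not intersected at this z (z outside [2, 11]); the cube at (6, 3) is absent (z outside [2.5, 11]); Combining (union): only the 16×6 cube at (-4, -3) is present, so the union is just that shape — 1 connected region; the cylinder at (2, 13): section is a regular 8-gon, circumradius r=2; Subtracting the remaining from the first: starting from that combined region, the r=2 cylinder at (2, 13) misses the remaining region (no effect) — 1 connected region. Overall, the cross-section is a single solid region. The nearest boundary edge runs (12.00, -3.00)→(-4.00, -3.00); distance from the point to it = 1.10 mm. The point is inside the cross-section, 1.10 mm from the nearest boundary — within the 1.6 mm shell band (2 × 0.8).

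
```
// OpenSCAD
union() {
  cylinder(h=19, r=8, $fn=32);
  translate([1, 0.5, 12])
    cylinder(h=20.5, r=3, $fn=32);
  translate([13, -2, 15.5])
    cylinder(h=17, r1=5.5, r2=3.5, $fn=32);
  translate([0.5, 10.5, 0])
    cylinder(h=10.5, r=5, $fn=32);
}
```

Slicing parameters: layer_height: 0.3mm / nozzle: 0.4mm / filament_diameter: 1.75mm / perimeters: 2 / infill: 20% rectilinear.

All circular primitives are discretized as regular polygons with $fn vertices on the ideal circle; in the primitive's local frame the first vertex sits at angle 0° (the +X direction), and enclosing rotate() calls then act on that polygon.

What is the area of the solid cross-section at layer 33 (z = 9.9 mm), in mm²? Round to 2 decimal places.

265.63 mm²

At z = 9.9 mm: the cylinder: section is a regular 32-gon, circumradius r=8 (area = (32/2)·8.000²·sin(360°/32) = 199.77 mm²); the cylinder at (1, 0.5) is absent (z outside [12, 32.5]); the cone at (13, -2) is not intersected at this z (z outside [15.5, 32.5]); the r=5 cylinder at (0.5, 10.5) contributes a regular 32-gon of circumradius 5 (area = (32/2)·5.000²·sin(360°/32) = 78.04 mm²); Merging all regions: the regions partially overlap — summed areas 277.81 mm² minus the doubly-counted overlap 12.17 mm² gives 265.63 mm² — area = 265.63 mm². Overall, the cross-section is a single solid region. Net area = 265.63 mm².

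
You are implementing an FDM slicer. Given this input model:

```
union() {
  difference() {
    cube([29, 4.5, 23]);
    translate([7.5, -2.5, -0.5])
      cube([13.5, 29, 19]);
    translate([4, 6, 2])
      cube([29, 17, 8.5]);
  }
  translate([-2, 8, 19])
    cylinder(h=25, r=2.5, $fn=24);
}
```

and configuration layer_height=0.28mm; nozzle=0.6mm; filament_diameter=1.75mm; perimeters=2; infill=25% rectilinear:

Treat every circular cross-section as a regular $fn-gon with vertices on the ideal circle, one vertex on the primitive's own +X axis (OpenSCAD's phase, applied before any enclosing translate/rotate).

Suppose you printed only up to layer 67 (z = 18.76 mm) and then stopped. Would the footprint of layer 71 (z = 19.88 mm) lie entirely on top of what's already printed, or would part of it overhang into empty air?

Compare the two slices. At z = 18.76: the cube (footprint 29×4.5) is included at this height (area 130.50 mm²); the cube at (7.5, -2.5) is not intersected at this z (z outside [-0.5, 18.5]); the cube at (4, 6) is not intersected at this z (z outside [2, 10.5]); After the difference (first − rest): none of the subtracted shapes is present at this height, so the 29×4.5 cube is unchanged — area = 130.50 mm²; the cylinder at (-2, 8) does not reach this height (z outside [19, 44]); Combining (union): only that combined region is present, so the union is just that shape — area = 130.50 mm². At z = 19.88: the 29×4.5 cube contributes its full rectangle (area 130.50 mm²); the cube at (7.5, -2.5) is not intersected at this z (z outside [-0.5, 18.5]); the cube at (4, 6) is not intersected at this z (z outside [2, 10.5]); Taking the first minus the rest: none of the subtracted shapes is present at this height, so the 29×4.5 cube is unchanged — area = 130.50 mm²; the r=2.5 cylinder at (-2, 8) contributes a regular 24-gon of circumradius 2.5 (area = (24/2)·2.500²·sin(360°/24) = 19.41 mm²); Combining (union): the 2 present regions are separate (no shared area or edge), so areas and boundary lengths simply add and each stays a separate island — area = 149.91 mm². Checking containment: at z = 19.88 the cross-section extends beyond the z = 18.76 cross-section by about 19.41 mm².

part overhangs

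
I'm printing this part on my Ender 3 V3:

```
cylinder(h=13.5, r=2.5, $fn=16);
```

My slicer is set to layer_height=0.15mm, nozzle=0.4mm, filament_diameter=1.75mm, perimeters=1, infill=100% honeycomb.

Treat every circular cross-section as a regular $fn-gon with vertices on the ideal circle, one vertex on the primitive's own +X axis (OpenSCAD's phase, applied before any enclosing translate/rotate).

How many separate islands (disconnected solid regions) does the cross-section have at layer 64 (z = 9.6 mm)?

At z = 9.6 mm: the r=2.5 cylinder contributes a regular 16-gon of circumradius 2.5. Overall, the cross-section is a single solid region. Island count = 1.

1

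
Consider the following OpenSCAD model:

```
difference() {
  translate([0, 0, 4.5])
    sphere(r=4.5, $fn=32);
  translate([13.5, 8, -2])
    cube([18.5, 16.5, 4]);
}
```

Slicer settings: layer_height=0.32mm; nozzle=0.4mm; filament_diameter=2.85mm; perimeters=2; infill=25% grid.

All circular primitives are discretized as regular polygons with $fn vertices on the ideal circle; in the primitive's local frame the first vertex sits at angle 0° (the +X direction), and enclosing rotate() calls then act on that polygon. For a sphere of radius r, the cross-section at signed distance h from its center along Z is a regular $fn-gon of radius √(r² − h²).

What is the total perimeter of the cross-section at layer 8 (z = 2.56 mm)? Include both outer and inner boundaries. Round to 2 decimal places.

25.47 mm

At z = 2.56 mm: the sphere: section is a regular 32-gon, circumradius = √(r²−h²) = √(4.5²−1.94²) = 4.060 (perimeter = 2·32·4.060·sin(180°/32) = 25.47 mm); the cube at (13.5, 8) does not reach this height (z outside [-2, 2]); Subtracting the remaining from the first: none of the subtracted shapes is present at this height, so the r=4.5 sphere is unchanged — boundary = 25.47 mm. Overall, the cross-section is a single solid region. Total boundary length (outer) = 25.47 mm.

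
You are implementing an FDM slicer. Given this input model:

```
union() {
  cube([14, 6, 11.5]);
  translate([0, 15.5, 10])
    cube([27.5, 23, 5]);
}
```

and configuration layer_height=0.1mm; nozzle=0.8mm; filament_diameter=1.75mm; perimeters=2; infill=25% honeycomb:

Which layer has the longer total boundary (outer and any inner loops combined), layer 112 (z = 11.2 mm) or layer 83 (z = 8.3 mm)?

layer 112 (z = 11.2 mm)

Layer 112 (z = 11.2): the cube (footprint 14×6) is included at this height (perimeter 40.00 mm); the 27.5×23 cube at (0, 15.5) contributes its full rectangle (perimeter 101.00 mm); Combining (union): the 2 present regions are separate (no shared area or edge), so areas and boundary lengths simply add and each stays a separate island — boundary = 141.00 mm. So its perimeter = 141.00 mm. Layer 83 (z = 8.3): the cube is present — its section is the full 14×6 rectangle (perimeter 40.00 mm); the cube at (0, 15.5) does not reach this height (z outside [10, 15]); Taking the union: only the 14×6 cube is present, so the union is just that shape — boundary = 40.00 mm. So its perimeter = 40.00 mm. Layer 112 is larger (141.00 vs 40.00 mm).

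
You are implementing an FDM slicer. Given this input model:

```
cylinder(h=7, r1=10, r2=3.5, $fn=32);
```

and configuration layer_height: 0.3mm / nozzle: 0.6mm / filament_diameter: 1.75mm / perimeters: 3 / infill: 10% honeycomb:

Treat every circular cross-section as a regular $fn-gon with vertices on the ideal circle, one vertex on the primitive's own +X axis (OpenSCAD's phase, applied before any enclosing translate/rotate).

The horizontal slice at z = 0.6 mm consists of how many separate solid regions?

At z = 0.6 mm: the cone (r1=10→r2=3.5) has section circumradius 9.443 here — a regular 32-gon. The result has 1 disconnected region.

1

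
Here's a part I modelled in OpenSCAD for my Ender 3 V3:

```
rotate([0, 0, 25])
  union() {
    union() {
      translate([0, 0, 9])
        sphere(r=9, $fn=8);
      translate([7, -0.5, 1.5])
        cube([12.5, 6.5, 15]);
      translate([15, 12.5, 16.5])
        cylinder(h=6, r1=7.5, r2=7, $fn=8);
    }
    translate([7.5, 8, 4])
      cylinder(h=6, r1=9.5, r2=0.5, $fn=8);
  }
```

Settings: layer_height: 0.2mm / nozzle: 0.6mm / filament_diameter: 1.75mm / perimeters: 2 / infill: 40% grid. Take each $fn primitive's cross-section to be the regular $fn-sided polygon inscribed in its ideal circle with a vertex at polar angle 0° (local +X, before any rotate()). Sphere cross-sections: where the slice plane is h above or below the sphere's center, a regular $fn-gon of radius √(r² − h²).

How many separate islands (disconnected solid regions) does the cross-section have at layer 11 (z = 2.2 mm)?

At z = 2.2 mm: the r=9 sphere slices to a regular 8-gon of circumradius 5.896 (√(r²−h²) with h=6.8 from center); the 12.5×6.5 cube at (7, -0.5) contributes its full rectangle; the cone at (15, 12.5) is not intersected at this z (z outside [16.5, 22.5]); Combining (union): the 2 present regions are separate (no shared area or edge), so areas and boundary lengths simply add and each stays a separate island — 2 connected regions; the cone at (7.5, 8) does not reach this height (z outside [4, 10]); Merging all regions: only the result so far is present, so the union is just that shape — 2 connected regions; (rotated 25° about Z; rotation is an isometry so areas/perimeters/island counts are preserved). Overall, the cross-section has 2 separate islands. Island count = 2.

2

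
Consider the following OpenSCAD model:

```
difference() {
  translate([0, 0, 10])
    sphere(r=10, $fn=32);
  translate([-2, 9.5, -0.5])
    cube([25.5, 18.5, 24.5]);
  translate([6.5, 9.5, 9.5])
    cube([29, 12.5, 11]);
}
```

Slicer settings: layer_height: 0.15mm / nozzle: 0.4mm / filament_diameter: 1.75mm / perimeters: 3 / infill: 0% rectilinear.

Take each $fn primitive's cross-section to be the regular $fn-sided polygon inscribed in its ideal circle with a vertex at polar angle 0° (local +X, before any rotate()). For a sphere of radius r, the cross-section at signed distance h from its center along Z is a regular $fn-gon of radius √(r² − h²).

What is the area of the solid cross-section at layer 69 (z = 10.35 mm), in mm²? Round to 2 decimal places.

At z = 10.35 mm: the sphere: section is a regular 32-gon, circumradius = √(r²−h²) = √(10²−0.35²) = 9.994 (area = (32/2)·9.994²·sin(360°/32) = 311.76 mm²); the cube at (-2, 9.5) (footprint 25.5×18.5) is included at this height (area 471.75 mm²); the 29×12.5 cube at (6.5, 9.5) contributes its full rectangle (area 362.50 mm²); Taking the first minus the rest: starting from the r=10 sphere (311.76 mm²), the 25.5×18.5 cube at (-2, 9.5) partially overlaps it — only the 1.72 mm² overlap (of its 471.75 mm²) is removed, clipping the outline; the 29×12.5 cube at (6.5, 9.5) misses the remaining region (no effect) — area = 310.05 mm². Overall, the cross-section is a single solid region. Net area = 310.05 mm².

310.05 mm²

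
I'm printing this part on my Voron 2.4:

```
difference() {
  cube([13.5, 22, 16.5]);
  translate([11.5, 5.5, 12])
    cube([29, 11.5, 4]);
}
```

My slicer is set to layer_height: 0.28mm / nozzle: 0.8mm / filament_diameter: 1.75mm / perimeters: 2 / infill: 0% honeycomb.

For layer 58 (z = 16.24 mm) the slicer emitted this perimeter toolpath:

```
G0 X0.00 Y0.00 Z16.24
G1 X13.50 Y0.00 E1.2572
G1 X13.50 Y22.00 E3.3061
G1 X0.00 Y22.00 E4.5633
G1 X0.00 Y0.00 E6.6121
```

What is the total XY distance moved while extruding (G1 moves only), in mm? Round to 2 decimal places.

71.00 mm

Sum the Euclidean lengths of each G1 segment: total = 71.00 mm.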